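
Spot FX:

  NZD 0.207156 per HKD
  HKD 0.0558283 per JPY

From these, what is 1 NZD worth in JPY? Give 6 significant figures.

NZD/JPY = 86.4665

1 NZD ÷ 0.207156 = 4.82728 HKD
4.82728 HKD ÷ 0.0558283 = 86.4665 JPY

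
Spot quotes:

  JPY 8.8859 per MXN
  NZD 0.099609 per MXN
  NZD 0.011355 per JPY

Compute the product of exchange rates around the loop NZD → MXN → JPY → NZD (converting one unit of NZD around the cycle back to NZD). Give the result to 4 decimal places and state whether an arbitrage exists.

1.0130 (arbitrage exists)

Around NZD → MXN → JPY → NZD: 1 ÷ 0.099609 × 8.8859 × 0.011355 = 1.012955
Product > 1; profitable direction is NZD → MXN → JPY → NZD.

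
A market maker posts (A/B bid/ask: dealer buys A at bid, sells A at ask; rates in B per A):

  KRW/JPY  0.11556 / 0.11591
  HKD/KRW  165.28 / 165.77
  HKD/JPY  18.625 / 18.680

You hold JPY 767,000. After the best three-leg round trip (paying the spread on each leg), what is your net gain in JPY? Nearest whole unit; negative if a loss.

Best loop JPY → HKD → KRW → JPY:
JPY 767,000 ÷ 18.680 (buy HKD at ask) = HKD 41,059.96
HKD 41,059.96 × 165.28 (sell HKD at bid) = KRW 6,786,390
KRW 6,786,390 × 0.11556 (sell KRW at bid) = JPY 784,235

Net profit: JPY 17,235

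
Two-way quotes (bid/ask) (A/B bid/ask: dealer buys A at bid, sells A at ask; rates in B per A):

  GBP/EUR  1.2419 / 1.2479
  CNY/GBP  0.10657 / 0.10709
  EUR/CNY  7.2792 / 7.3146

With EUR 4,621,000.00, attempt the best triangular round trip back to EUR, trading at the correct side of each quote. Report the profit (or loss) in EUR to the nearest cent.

Best loop EUR → GBP → CNY → EUR:
EUR 4,621,000.00 ÷ 1.2479 (buy GBP at ask) = GBP 3,703,021.08
GBP 3,703,021.08 ÷ 0.10709 (buy CNY at ask) = CNY 34,578,588.81
CNY 34,578,588.81 ÷ 7.3146 (buy EUR at ask) = EUR 4,727,338.31

Net profit: EUR 106,338.31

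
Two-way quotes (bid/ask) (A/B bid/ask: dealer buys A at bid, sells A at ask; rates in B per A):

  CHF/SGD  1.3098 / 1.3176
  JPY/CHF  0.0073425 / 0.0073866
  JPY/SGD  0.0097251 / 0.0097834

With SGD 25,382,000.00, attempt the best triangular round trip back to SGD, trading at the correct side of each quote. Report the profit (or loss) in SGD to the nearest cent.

Best loop SGD → CHF → JPY → SGD:
SGD 25,382,000.00 ÷ 1.3176 (buy CHF at ask) = CHF 19,263,812.99
CHF 19,263,812.99 ÷ 0.0073866 (buy JPY at ask) = JPY 2,607,940,459
JPY 2,607,940,459 × 0.0097251 (sell JPY at bid) = SGD 25,362,481.76

Net result: SGD -19,518.24 (no profitable arbitrage after spreads)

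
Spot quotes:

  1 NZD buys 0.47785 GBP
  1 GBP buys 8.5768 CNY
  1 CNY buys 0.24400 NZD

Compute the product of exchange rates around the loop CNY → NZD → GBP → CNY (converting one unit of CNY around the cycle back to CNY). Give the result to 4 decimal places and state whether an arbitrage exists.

1.0000 (no arbitrage)

Around CNY → NZD → GBP → CNY: 1 × 0.24400 × 0.47785 × 8.5768 = 1.000015
Product ≈ 1 (deviation 0.002%, within rounding noise).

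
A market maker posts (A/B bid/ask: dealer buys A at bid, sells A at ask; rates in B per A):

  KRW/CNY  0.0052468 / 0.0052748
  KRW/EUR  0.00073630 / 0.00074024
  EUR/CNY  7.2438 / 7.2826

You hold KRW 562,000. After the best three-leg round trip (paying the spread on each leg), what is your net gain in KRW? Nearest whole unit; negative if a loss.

Net profit: KRW 6,266

Best loop KRW → EUR → CNY → KRW:
KRW 562,000 × 0.00073630 (sell KRW at bid) = EUR 413.80
EUR 413.80 × 7.2438 (sell EUR at bid) = CNY 2,997.49
CNY 2,997.49 ÷ 0.0052748 (buy KRW at ask) = KRW 568,266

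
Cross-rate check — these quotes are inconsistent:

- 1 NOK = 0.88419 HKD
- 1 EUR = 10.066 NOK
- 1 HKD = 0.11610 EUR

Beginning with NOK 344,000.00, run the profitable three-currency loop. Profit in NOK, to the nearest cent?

Profit: NOK 11,462.01

Profitable loop is NOK → HKD → EUR → NOK:
NOK 344,000.00 × 0.88419 = HKD 304,161.36
HKD 304,161.36 × 0.11610 = EUR 35,313.13
EUR 35,313.13 × 10.066 = NOK 355,462.01
Profit = NOK 355,462.01 − NOK 344,000.00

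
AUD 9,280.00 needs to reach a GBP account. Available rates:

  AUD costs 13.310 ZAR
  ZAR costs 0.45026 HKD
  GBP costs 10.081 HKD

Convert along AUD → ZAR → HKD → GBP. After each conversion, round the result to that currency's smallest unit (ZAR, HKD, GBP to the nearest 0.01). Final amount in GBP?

AUD 9,280.00 × 13.310 = ZAR 123,516.80
ZAR 123,516.80 × 0.45026 = HKD 55,614.67
HKD 55,614.67 ÷ 10.081 = GBP 5,516.78

GBP 5,516.78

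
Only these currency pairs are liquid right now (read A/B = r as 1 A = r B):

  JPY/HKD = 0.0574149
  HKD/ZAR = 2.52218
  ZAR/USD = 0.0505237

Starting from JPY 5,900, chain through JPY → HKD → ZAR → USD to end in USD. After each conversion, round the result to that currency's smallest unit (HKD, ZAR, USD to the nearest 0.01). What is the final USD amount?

USD 43.17

JPY 5,900 × 0.0574149 = HKD 338.75
HKD 338.75 × 2.52218 = ZAR 854.39
ZAR 854.39 × 0.0505237 = USD 43.17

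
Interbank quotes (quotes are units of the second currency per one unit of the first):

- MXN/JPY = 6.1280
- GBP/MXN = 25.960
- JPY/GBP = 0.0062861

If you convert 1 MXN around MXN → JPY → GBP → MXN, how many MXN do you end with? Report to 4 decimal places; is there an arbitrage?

1.0000 (no arbitrage)

Around MXN → JPY → GBP → MXN: 1 × 6.1280 × 0.0062861 × 25.960 = 1.000011
Product ≈ 1 (deviation 0.001%, within rounding noise).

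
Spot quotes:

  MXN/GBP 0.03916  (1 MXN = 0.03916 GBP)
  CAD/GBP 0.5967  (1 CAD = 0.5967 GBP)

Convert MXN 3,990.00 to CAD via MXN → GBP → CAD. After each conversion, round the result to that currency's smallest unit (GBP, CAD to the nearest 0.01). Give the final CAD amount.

MXN 3,990.00 × 0.03916 = GBP 156.25
GBP 156.25 ÷ 0.5967 = CAD 261.86

CAD 261.86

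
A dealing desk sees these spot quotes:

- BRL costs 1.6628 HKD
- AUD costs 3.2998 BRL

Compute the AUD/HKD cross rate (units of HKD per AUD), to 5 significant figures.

1 AUD × 3.2998 = 3.2998 BRL
3.2998 BRL × 1.6628 = 5.48691 HKD

AUD/HKD = 5.4869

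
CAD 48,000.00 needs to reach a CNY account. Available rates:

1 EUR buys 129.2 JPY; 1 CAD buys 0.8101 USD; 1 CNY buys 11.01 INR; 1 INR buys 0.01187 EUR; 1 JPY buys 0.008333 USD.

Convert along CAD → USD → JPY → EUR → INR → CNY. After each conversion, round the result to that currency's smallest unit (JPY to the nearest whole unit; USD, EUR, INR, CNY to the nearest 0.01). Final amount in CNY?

CNY 276,361.77

CAD 48,000.00 × 0.8101 = USD 38,884.80
USD 38,884.80 ÷ 0.008333 = JPY 4,666,363
JPY 4,666,363 ÷ 129.2 = EUR 36,117.36
EUR 36,117.36 ÷ 0.01187 = INR 3,042,743.05
INR 3,042,743.05 ÷ 11.01 = CNY 276,361.77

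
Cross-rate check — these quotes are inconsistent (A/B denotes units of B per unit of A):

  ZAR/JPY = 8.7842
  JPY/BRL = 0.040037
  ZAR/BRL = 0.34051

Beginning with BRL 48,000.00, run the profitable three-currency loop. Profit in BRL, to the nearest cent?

Profit: BRL 1,576.41

Profitable loop is BRL → ZAR → JPY → BRL:
BRL 48,000.00 ÷ 0.34051 = ZAR 140,965.02
ZAR 140,965.02 × 8.7842 = JPY 1,238,265
JPY 1,238,265 × 0.040037 = BRL 49,576.41
Profit = BRL 49,576.41 − BRL 48,000.00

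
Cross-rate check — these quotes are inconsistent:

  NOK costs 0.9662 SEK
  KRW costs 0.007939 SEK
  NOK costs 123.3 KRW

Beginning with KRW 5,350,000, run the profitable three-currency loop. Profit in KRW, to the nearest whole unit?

Profitable loop is KRW → SEK → NOK → KRW:
KRW 5,350,000 × 0.007939 = SEK 42,473.65
SEK 42,473.65 ÷ 0.9662 = NOK 43,959.48
NOK 43,959.48 × 123.3 = KRW 5,420,204
Profit = KRW 5,420,204 − KRW 5,350,000

Profit: KRW 70,204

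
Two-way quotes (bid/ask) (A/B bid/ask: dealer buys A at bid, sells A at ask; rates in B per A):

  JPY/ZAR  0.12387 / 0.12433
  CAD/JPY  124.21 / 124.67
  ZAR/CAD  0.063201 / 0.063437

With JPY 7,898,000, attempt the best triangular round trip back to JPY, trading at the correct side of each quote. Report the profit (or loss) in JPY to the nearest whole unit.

Best loop JPY → CAD → ZAR → JPY:
JPY 7,898,000 ÷ 124.67 (buy CAD at ask) = CAD 63,351.25
CAD 63,351.25 ÷ 0.063437 (buy ZAR at ask) = ZAR 998,648.22
ZAR 998,648.22 ÷ 0.12433 (buy JPY at ask) = JPY 8,032,239

Net profit: JPY 134,239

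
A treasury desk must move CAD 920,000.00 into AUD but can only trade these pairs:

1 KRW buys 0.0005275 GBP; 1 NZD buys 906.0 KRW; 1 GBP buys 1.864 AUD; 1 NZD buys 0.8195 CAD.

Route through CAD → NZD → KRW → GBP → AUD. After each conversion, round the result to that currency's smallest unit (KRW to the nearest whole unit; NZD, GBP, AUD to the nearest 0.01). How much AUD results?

CAD 920,000.00 ÷ 0.8195 = NZD 1,122,635.75
NZD 1,122,635.75 × 906.0 = KRW 1,017,107,990
KRW 1,017,107,990 × 0.0005275 = GBP 536,524.46
GBP 536,524.46 × 1.864 = AUD 1,000,081.59

AUD 1,000,081.59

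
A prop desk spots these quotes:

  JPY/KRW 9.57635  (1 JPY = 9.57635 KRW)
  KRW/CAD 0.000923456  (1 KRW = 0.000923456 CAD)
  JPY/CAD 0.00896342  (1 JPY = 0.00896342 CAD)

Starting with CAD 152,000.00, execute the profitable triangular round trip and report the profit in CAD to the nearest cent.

Profit: CAD 2,063.98

Profitable loop is CAD → KRW → JPY → CAD:
CAD 152,000.00 ÷ 0.000923456 = KRW 164,599,071
KRW 164,599,071 ÷ 9.57635 = JPY 17,188,080
JPY 17,188,080 × 0.00896342 = CAD 154,063.98
Profit = CAD 154,063.98 − CAD 152,000.00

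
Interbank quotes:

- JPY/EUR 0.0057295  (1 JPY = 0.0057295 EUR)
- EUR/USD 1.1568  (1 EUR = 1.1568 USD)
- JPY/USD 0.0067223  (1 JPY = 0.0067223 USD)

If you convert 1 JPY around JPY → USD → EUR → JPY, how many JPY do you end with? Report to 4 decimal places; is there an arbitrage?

Around JPY → USD → EUR → JPY: 1 × 0.0067223 ÷ 1.1568 ÷ 0.0057295 = 1.014245
Product > 1; profitable direction is JPY → USD → EUR → JPY.

1.0142 (arbitrage exists)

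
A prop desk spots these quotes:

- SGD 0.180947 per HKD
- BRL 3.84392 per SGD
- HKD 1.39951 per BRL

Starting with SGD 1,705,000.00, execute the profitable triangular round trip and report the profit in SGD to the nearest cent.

Profitable loop is SGD → HKD → BRL → SGD:
SGD 1,705,000.00 ÷ 0.180947 = HKD 9,422,648.62
HKD 9,422,648.62 ÷ 1.39951 = BRL 6,732,819.79
BRL 6,732,819.79 ÷ 3.84392 = SGD 1,751,550.45
Profit = SGD 1,751,550.45 − SGD 1,705,000.00

Profit: SGD 46,550.45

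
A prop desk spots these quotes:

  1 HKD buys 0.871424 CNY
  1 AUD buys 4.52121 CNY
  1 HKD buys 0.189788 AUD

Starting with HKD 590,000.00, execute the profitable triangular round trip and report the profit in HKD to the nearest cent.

Profitable loop is HKD → CNY → AUD → HKD:
HKD 590,000.00 × 0.871424 = CNY 514,140.16
CNY 514,140.16 ÷ 4.52121 = AUD 113,717.38
AUD 113,717.38 ÷ 0.189788 = HKD 599,181.09
Profit = HKD 599,181.09 − HKD 590,000.00

Profit: HKD 9,181.09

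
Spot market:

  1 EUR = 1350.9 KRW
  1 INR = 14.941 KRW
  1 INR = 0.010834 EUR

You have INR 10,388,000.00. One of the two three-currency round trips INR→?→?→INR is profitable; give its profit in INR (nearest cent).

Profit: INR 216,728.98

Profitable loop is INR → KRW → EUR → INR:
INR 10,388,000.00 × 14.941 = KRW 155,207,108
KRW 155,207,108 ÷ 1350.9 = EUR 114,891.63
EUR 114,891.63 ÷ 0.010834 = INR 10,604,728.98
Profit = INR 10,604,728.98 − INR 10,388,000.00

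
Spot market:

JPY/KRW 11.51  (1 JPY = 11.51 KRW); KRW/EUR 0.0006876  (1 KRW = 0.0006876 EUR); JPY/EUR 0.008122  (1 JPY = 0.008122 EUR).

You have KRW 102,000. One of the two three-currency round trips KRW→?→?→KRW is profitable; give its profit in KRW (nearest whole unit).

Profitable loop is KRW → JPY → EUR → KRW:
KRW 102,000 ÷ 11.51 = JPY 8,862
JPY 8,862 × 0.008122 = EUR 71.98
EUR 71.98 ÷ 0.0006876 = KRW 104,677
Profit = KRW 104,677 − KRW 102,000

Profit: KRW 2,677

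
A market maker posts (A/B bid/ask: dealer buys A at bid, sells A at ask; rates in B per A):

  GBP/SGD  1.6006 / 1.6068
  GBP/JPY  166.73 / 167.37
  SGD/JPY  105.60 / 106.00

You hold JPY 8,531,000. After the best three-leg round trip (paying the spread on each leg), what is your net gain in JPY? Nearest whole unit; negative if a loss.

Net profit: JPY 84,273

Best loop JPY → GBP → SGD → JPY:
JPY 8,531,000 ÷ 167.37 (buy GBP at ask) = GBP 50,970.90
GBP 50,970.90 × 1.6006 (sell GBP at bid) = SGD 81,584.03
SGD 81,584.03 × 105.60 (sell SGD at bid) = JPY 8,615,273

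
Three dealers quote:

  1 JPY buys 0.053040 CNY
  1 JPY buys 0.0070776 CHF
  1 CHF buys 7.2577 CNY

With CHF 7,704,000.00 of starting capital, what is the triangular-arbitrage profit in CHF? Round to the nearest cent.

Profitable loop is CHF → JPY → CNY → CHF:
CHF 7,704,000.00 ÷ 0.0070776 = JPY 1,088,504,578
JPY 1,088,504,578 × 0.053040 = CNY 57,734,282.81
CNY 57,734,282.81 ÷ 7.2577 = CHF 7,954,900.70
Profit = CHF 7,954,900.70 − CHF 7,704,000.00

Profit: CHF 250,900.70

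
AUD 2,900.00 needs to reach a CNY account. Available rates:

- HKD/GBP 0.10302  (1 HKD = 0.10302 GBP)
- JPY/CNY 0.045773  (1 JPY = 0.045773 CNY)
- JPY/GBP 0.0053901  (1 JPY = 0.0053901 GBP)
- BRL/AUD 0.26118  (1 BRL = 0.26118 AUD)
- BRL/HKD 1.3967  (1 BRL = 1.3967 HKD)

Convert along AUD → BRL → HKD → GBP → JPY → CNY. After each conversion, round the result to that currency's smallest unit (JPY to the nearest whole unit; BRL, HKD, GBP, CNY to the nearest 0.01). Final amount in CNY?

AUD 2,900.00 ÷ 0.26118 = BRL 11,103.45
BRL 11,103.45 × 1.3967 = HKD 15,508.19
HKD 15,508.19 × 0.10302 = GBP 1,597.65
GBP 1,597.65 ÷ 0.0053901 = JPY 296,405
JPY 296,405 × 0.045773 = CNY 13,567.35

CNY 13,567.35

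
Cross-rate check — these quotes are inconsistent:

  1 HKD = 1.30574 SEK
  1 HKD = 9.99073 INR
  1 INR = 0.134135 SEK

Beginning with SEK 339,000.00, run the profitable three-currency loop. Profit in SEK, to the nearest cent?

Profitable loop is SEK → HKD → INR → SEK:
SEK 339,000.00 ÷ 1.30574 = HKD 259,622.90
HKD 259,622.90 × 9.99073 = INR 2,593,822.25
INR 2,593,822.25 × 0.134135 = SEK 347,922.35
Profit = SEK 347,922.35 − SEK 339,000.00

Profit: SEK 8,922.35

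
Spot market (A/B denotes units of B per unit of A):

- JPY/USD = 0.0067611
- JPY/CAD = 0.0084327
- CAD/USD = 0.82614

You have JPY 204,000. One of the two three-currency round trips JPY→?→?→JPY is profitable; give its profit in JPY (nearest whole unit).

Profit: JPY 6,200

Profitable loop is JPY → CAD → USD → JPY:
JPY 204,000 × 0.0084327 = CAD 1,720.27
CAD 1,720.27 × 0.82614 = USD 1,421.18
USD 1,421.18 ÷ 0.0067611 = JPY 210,200
Profit = JPY 210,200 − JPY 204,000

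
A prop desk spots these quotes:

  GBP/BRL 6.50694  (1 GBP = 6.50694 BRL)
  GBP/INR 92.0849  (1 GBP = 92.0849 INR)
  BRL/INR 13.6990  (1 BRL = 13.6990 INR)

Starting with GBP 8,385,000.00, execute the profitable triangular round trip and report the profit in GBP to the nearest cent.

Profitable loop is GBP → INR → BRL → GBP:
GBP 8,385,000.00 × 92.0849 = INR 772,131,886.50
INR 772,131,886.50 ÷ 13.6990 = BRL 56,364,105.88
BRL 56,364,105.88 ÷ 6.50694 = GBP 8,662,152.39
Profit = GBP 8,662,152.39 − GBP 8,385,000.00

Profit: GBP 277,152.39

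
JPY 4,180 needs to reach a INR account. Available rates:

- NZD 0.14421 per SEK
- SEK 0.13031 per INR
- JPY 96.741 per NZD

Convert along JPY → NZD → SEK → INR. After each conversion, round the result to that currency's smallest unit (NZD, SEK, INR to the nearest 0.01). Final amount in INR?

JPY 4,180 ÷ 96.741 = NZD 43.21
NZD 43.21 ÷ 0.14421 = SEK 299.63
SEK 299.63 ÷ 0.13031 = INR 2,299.36

INR 2,299.36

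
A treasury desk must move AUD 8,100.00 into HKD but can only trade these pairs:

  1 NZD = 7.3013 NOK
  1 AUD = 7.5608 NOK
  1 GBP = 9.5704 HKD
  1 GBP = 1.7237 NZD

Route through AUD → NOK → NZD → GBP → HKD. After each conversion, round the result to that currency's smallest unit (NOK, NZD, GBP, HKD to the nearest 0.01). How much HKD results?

AUD 8,100.00 × 7.5608 = NOK 61,242.48
NOK 61,242.48 ÷ 7.3013 = NZD 8,387.89
NZD 8,387.89 ÷ 1.7237 = GBP 4,866.21
GBP 4,866.21 × 9.5704 = HKD 46,571.58

HKD 46,571.58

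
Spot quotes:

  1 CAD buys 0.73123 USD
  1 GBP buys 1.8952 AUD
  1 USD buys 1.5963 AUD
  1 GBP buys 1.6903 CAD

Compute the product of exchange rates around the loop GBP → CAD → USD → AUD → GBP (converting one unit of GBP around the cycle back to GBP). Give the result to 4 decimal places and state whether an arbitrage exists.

Around GBP → CAD → USD → AUD → GBP: 1 × 1.6903 × 0.73123 × 1.5963 ÷ 1.8952 = 1.041064
Product > 1; profitable direction is GBP → CAD → USD → AUD → GBP.

1.0411 (arbitrage exists)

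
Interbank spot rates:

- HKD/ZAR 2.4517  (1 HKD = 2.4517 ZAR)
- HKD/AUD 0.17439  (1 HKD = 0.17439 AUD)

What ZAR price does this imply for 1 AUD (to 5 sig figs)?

1 AUD ÷ 0.17439 = 5.73427 HKD
5.73427 HKD × 2.4517 = 14.0587 ZAR

AUD/ZAR = 14.059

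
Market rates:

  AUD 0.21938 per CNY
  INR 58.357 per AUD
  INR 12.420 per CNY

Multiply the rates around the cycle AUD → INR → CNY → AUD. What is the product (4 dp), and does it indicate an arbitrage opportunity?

1.0308 (arbitrage exists)

Around AUD → INR → CNY → AUD: 1 × 58.357 ÷ 12.420 × 0.21938 = 1.030786
Product > 1; profitable direction is AUD → INR → CNY → AUD.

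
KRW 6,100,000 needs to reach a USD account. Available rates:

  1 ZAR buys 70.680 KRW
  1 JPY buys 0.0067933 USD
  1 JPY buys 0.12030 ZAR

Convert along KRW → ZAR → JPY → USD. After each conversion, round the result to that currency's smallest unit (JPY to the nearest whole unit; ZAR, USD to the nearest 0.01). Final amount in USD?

KRW 6,100,000 ÷ 70.680 = ZAR 86,304.47
ZAR 86,304.47 ÷ 0.12030 = JPY 717,410
JPY 717,410 × 0.0067933 = USD 4,873.58

USD 4,873.58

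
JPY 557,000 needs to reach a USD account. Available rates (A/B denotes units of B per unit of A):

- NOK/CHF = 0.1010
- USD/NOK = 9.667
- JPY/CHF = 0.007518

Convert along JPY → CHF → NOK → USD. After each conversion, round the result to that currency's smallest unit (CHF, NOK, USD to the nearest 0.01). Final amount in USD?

JPY 557,000 × 0.007518 = CHF 4,187.53
CHF 4,187.53 ÷ 0.1010 = NOK 41,460.69
NOK 41,460.69 ÷ 9.667 = USD 4,288.89

USD 4,288.89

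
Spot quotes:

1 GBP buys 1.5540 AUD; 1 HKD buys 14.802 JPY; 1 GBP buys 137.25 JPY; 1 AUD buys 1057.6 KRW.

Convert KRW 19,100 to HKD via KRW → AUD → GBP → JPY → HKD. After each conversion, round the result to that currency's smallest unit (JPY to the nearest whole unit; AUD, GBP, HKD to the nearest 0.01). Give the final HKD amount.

KRW 19,100 ÷ 1057.6 = AUD 18.06
AUD 18.06 ÷ 1.5540 = GBP 11.62
GBP 11.62 × 137.25 = JPY 1,595
JPY 1,595 ÷ 14.802 = HKD 107.76

HKD 107.76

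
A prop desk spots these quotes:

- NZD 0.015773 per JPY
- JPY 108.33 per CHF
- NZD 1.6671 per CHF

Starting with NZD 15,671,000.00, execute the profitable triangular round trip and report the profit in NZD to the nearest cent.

Profitable loop is NZD → CHF → JPY → NZD:
NZD 15,671,000.00 ÷ 1.6671 = CHF 9,400,155.96
CHF 9,400,155.96 × 108.33 = JPY 1,018,318,895
JPY 1,018,318,895 × 0.015773 = NZD 16,061,943.93
Profit = NZD 16,061,943.93 − NZD 15,671,000.00

Profit: NZD 390,943.93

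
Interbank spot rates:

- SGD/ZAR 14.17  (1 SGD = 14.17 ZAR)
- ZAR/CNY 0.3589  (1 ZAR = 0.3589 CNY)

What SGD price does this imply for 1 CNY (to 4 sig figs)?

CNY/SGD = 0.1966

1 CNY ÷ 0.3589 = 2.78629 ZAR
2.78629 ZAR ÷ 14.17 = 0.196633 SGD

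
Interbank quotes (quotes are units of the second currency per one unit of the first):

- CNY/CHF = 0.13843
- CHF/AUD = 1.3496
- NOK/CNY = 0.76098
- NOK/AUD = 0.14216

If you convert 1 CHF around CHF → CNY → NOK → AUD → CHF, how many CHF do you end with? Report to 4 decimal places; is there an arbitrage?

Around CHF → CNY → NOK → AUD → CHF: 1 ÷ 0.13843 ÷ 0.76098 × 0.14216 ÷ 1.3496 = 0.999928
Product ≈ 1 (deviation 0.007%, within rounding noise).

0.9999 (no arbitrage)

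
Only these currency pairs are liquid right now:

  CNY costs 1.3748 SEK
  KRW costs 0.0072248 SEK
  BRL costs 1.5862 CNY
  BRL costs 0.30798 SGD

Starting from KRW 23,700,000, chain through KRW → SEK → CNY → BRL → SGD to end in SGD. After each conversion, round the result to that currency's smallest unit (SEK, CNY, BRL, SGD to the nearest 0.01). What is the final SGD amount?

KRW 23,700,000 × 0.0072248 = SEK 171,227.76
SEK 171,227.76 ÷ 1.3748 = CNY 124,547.40
CNY 124,547.40 ÷ 1.5862 = BRL 78,519.35
BRL 78,519.35 × 0.30798 = SGD 24,182.39

SGD 24,182.39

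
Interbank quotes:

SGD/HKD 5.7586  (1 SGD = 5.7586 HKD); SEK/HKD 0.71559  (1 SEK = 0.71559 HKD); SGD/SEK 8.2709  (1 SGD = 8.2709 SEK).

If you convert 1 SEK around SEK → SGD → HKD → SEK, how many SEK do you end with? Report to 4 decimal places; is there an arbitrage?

Around SEK → SGD → HKD → SEK: 1 ÷ 8.2709 × 5.7586 ÷ 0.71559 = 0.972971
Product < 1; profitable direction is SEK → HKD → SGD → SEK.

0.9730 (arbitrage exists)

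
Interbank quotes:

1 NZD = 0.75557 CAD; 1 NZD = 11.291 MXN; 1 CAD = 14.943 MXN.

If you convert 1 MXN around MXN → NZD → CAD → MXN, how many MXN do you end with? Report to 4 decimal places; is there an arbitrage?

1.0000 (no arbitrage)

Around MXN → NZD → CAD → MXN: 1 ÷ 11.291 × 0.75557 × 14.943 = 0.999954
Product ≈ 1 (deviation 0.005%, within rounding noise).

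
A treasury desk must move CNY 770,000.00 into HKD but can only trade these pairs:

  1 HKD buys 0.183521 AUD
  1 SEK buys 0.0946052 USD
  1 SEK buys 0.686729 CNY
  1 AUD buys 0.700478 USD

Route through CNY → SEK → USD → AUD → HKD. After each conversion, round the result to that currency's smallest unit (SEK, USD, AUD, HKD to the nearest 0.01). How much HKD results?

CNY 770,000.00 ÷ 0.686729 = SEK 1,121,257.44
SEK 1,121,257.44 × 0.0946052 = USD 106,076.78
USD 106,076.78 ÷ 0.700478 = AUD 151,434.85
AUD 151,434.85 ÷ 0.183521 = HKD 825,163.61

HKD 825,163.61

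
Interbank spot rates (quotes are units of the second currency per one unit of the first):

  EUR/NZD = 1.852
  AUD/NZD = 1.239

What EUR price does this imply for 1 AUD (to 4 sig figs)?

AUD/EUR = 0.6690

1 AUD × 1.239 = 1.239 NZD
1.239 NZD ÷ 1.852 = 0.669006 EUR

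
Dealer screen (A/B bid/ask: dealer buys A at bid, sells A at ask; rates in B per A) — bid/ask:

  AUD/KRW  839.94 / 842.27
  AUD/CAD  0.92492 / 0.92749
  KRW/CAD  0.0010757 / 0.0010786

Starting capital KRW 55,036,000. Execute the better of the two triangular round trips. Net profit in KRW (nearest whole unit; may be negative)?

Net profit: KRW 996,408

Best loop KRW → AUD → CAD → KRW:
KRW 55,036,000 ÷ 842.27 (buy AUD at ask) = AUD 65,342.47
AUD 65,342.47 × 0.92492 (sell AUD at bid) = CAD 60,436.55
CAD 60,436.55 ÷ 0.0010786 (buy KRW at ask) = KRW 56,032,408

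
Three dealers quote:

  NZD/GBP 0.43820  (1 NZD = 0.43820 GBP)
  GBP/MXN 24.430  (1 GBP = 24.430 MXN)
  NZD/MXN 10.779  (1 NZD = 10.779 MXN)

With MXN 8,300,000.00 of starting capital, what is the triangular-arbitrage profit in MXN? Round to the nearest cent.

Profit: MXN 57,198.62

Profitable loop is MXN → GBP → NZD → MXN:
MXN 8,300,000.00 ÷ 24.430 = GBP 339,746.21
GBP 339,746.21 ÷ 0.43820 = NZD 775,322.26
NZD 775,322.26 × 10.779 = MXN 8,357,198.62
Profit = MXN 8,357,198.62 − MXN 8,300,000.00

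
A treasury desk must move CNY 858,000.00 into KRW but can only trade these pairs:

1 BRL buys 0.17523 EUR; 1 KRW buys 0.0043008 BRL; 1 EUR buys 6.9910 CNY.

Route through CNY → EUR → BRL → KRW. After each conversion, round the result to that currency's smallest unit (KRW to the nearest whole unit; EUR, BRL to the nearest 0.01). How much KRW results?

CNY 858,000.00 ÷ 6.9910 = EUR 122,729.22
EUR 122,729.22 ÷ 0.17523 = BRL 700,389.32
BRL 700,389.32 ÷ 0.0043008 = KRW 162,850,939

KRW 162,850,939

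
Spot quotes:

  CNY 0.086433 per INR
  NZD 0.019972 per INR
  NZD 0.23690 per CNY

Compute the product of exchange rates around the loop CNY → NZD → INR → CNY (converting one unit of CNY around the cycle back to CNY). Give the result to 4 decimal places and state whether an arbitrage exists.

1.0252 (arbitrage exists)

Around CNY → NZD → INR → CNY: 1 × 0.23690 ÷ 0.019972 × 0.086433 = 1.025234
Product > 1; profitable direction is CNY → NZD → INR → CNY.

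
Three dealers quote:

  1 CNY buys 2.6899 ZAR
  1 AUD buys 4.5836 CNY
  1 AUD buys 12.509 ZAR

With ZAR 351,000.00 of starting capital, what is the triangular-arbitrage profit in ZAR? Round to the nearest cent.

Profit: ZAR 5,112.21

Profitable loop is ZAR → CNY → AUD → ZAR:
ZAR 351,000.00 ÷ 2.6899 = CNY 130,488.12
CNY 130,488.12 ÷ 4.5836 = AUD 28,468.48
AUD 28,468.48 × 12.509 = ZAR 356,112.21
Profit = ZAR 356,112.21 − ZAR 351,000.00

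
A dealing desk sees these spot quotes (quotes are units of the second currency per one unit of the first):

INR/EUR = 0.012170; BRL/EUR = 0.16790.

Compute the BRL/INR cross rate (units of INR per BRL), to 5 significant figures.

BRL/INR = 13.796

1 BRL × 0.16790 = 0.1679 EUR
0.1679 EUR ÷ 0.012170 = 13.7962 INR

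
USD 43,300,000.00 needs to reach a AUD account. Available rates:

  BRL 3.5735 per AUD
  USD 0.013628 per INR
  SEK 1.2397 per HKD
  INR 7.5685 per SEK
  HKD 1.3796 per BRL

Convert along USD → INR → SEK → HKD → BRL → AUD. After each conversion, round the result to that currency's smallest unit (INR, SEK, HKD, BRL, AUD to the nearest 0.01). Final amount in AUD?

AUD 68,688,239.10

USD 43,300,000.00 ÷ 0.013628 = INR 3,177,282,066.33
INR 3,177,282,066.33 ÷ 7.5685 = SEK 419,803,404.42
SEK 419,803,404.42 ÷ 1.2397 = HKD 338,633,059.95
HKD 338,633,059.95 ÷ 1.3796 = BRL 245,457,422.41
BRL 245,457,422.41 ÷ 3.5735 = AUD 68,688,239.10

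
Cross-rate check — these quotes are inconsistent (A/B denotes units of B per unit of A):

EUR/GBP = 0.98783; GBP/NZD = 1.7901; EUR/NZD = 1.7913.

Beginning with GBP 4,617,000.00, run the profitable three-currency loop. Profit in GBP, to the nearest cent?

Profitable loop is GBP → EUR → NZD → GBP:
GBP 4,617,000.00 ÷ 0.98783 = EUR 4,673,881.13
EUR 4,673,881.13 × 1.7913 = NZD 8,372,323.27
NZD 8,372,323.27 ÷ 1.7901 = GBP 4,677,014.29
Profit = GBP 4,677,014.29 − GBP 4,617,000.00

Profit: GBP 60,014.29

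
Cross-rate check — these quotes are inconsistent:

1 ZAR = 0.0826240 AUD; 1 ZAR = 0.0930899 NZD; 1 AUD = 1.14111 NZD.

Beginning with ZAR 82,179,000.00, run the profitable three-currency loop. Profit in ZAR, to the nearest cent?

Profitable loop is ZAR → AUD → NZD → ZAR:
ZAR 82,179,000.00 × 0.0826240 = AUD 6,789,957.70
AUD 6,789,957.70 × 1.14111 = NZD 7,748,088.63
NZD 7,748,088.63 ÷ 0.0930899 = ZAR 83,232,323.02
Profit = ZAR 83,232,323.02 − ZAR 82,179,000.00

Profit: ZAR 1,053,323.02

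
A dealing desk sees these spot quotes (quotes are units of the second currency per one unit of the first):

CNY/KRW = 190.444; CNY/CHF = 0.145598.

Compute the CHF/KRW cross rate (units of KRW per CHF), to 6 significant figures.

1 CHF ÷ 0.145598 = 6.86823 CNY
6.86823 CNY × 190.444 = 1308.01 KRW

CHF/KRW = 1308.01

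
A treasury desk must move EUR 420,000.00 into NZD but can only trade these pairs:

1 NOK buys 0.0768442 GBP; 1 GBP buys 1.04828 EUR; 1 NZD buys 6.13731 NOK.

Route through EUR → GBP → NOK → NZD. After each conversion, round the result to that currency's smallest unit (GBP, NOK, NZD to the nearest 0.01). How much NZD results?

EUR 420,000.00 ÷ 1.04828 = GBP 400,656.31
GBP 400,656.31 ÷ 0.0768442 = NOK 5,213,878.34
NOK 5,213,878.34 ÷ 6.13731 = NZD 849,538.05

NZD 849,538.05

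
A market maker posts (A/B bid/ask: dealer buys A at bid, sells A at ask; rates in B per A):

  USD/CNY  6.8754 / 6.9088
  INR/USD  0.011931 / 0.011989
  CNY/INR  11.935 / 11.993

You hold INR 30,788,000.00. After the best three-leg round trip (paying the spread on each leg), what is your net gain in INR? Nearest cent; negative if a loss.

Net profit: INR 205,317.36

Best loop INR → CNY → USD → INR:
INR 30,788,000.00 ÷ 11.993 (buy CNY at ask) = CNY 2,567,164.18
CNY 2,567,164.18 ÷ 6.9088 (buy USD at ask) = USD 371,578.88
USD 371,578.88 ÷ 0.011989 (buy INR at ask) = INR 30,993,317.36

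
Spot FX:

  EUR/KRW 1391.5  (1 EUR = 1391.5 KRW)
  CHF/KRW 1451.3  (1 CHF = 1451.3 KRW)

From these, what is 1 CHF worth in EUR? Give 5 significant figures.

CHF/EUR = 1.0430

1 CHF × 1451.3 = 1451.3 KRW
1451.3 KRW ÷ 1391.5 = 1.04298 EUR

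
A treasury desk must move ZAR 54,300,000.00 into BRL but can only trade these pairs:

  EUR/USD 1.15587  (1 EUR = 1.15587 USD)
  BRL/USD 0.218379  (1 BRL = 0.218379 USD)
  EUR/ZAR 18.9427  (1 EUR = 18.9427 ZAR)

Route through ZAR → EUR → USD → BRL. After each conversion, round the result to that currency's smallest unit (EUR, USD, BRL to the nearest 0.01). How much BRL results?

ZAR 54,300,000.00 ÷ 18.9427 = EUR 2,866,539.62
EUR 2,866,539.62 × 1.15587 = USD 3,313,347.15
USD 3,313,347.15 ÷ 0.218379 = BRL 15,172,462.32

BRL 15,172,462.32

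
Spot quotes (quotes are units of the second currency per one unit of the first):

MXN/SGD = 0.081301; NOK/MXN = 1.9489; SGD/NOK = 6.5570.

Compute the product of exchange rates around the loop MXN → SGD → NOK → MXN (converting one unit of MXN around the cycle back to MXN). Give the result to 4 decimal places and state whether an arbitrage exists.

1.0389 (arbitrage exists)

Around MXN → SGD → NOK → MXN: 1 × 0.081301 × 6.5570 × 1.9489 = 1.038940
Product > 1; profitable direction is MXN → SGD → NOK → MXN.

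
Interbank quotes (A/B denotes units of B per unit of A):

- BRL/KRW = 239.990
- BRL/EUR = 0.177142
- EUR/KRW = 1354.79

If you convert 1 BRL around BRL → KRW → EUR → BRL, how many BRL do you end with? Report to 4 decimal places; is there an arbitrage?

1.0000 (no arbitrage)

Around BRL → KRW → EUR → BRL: 1 × 239.990 ÷ 1354.79 ÷ 0.177142 = 0.999999
Product ≈ 1 (deviation 0.000%, within rounding noise).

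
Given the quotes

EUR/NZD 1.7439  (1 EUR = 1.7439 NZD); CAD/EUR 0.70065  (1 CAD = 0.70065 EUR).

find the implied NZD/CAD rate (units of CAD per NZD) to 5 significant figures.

1 NZD ÷ 1.7439 = 0.573427 EUR
0.573427 EUR ÷ 0.70065 = 0.818422 CAD

NZD/CAD = 0.81842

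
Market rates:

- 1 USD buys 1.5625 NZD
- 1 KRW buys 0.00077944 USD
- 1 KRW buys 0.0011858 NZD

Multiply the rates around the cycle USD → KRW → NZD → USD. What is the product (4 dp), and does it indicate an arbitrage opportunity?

Around USD → KRW → NZD → USD: 1 ÷ 0.00077944 × 0.0011858 ÷ 1.5625 = 0.973663
Product < 1; profitable direction is USD → NZD → KRW → USD.

0.9737 (arbitrage exists)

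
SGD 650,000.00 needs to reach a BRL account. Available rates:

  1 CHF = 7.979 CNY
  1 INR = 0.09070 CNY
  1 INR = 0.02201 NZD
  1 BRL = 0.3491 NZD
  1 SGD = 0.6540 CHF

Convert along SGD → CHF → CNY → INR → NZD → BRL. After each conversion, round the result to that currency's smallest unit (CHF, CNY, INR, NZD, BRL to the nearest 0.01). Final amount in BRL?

BRL 2,357,775.65

SGD 650,000.00 × 0.6540 = CHF 425,100.00
CHF 425,100.00 × 7.979 = CNY 3,391,872.90
CNY 3,391,872.90 ÷ 0.09070 = INR 37,396,614.11
INR 37,396,614.11 × 0.02201 = NZD 823,099.48
NZD 823,099.48 ÷ 0.3491 = BRL 2,357,775.65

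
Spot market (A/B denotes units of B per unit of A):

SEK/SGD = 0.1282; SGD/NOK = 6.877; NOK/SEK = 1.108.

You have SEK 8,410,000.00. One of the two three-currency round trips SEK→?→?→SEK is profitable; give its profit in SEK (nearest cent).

Profitable loop is SEK → NOK → SGD → SEK:
SEK 8,410,000.00 ÷ 1.108 = NOK 7,590,252.71
NOK 7,590,252.71 ÷ 6.877 = SGD 1,103,715.68
SGD 1,103,715.68 ÷ 0.1282 = SEK 8,609,326.65
Profit = SEK 8,609,326.65 − SEK 8,410,000.00

Profit: SEK 199,326.65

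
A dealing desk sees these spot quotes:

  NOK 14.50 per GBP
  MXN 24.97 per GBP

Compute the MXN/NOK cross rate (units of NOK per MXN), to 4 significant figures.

1 MXN ÷ 24.97 = 0.0400481 GBP
0.0400481 GBP × 14.50 = 0.580697 NOK

MXN/NOK = 0.5807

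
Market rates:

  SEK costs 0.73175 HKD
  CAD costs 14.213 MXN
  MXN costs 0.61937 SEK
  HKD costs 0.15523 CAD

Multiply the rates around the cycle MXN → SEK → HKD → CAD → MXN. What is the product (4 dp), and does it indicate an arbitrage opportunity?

0.9999 (no arbitrage)

Around MXN → SEK → HKD → CAD → MXN: 1 × 0.61937 × 0.73175 × 0.15523 × 14.213 = 0.999941
Product ≈ 1 (deviation 0.006%, within rounding noise).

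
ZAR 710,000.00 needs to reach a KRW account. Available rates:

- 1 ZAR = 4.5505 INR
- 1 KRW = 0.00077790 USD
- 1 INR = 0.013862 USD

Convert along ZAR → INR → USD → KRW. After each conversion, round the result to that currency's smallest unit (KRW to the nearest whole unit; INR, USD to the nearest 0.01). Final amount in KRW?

ZAR 710,000.00 × 4.5505 = INR 3,230,855.00
INR 3,230,855.00 × 0.013862 = USD 44,786.11
USD 44,786.11 ÷ 0.00077790 = KRW 57,573,094

KRW 57,573,094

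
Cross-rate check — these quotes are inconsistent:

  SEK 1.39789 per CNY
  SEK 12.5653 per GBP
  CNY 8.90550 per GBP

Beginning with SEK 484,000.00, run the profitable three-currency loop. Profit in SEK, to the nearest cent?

Profit: SEK 4,525.14

Profitable loop is SEK → CNY → GBP → SEK:
SEK 484,000.00 ÷ 1.39789 = CNY 346,236.11
CNY 346,236.11 ÷ 8.90550 = GBP 38,878.91
GBP 38,878.91 × 12.5653 = SEK 488,525.14
Profit = SEK 488,525.14 − SEK 484,000.00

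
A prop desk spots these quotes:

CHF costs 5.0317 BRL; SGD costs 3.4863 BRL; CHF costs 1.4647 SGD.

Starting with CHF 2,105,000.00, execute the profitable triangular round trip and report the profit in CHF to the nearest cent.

Profit: CHF 31,243.71

Profitable loop is CHF → SGD → BRL → CHF:
CHF 2,105,000.00 × 1.4647 = SGD 3,083,193.50
SGD 3,083,193.50 × 3.4863 = BRL 10,748,937.50
BRL 10,748,937.50 ÷ 5.0317 = CHF 2,136,243.71
Profit = CHF 2,136,243.71 − CHF 2,105,000.00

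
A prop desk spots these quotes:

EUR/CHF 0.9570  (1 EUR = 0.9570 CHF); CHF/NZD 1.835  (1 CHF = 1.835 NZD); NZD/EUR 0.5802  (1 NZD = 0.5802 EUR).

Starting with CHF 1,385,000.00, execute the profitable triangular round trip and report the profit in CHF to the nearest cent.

Profitable loop is CHF → NZD → EUR → CHF:
CHF 1,385,000.00 × 1.835 = NZD 2,541,475.00
NZD 2,541,475.00 × 0.5802 = EUR 1,474,563.80
EUR 1,474,563.80 × 0.9570 = CHF 1,411,157.55
Profit = CHF 1,411,157.55 − CHF 1,385,000.00

Profit: CHF 26,157.55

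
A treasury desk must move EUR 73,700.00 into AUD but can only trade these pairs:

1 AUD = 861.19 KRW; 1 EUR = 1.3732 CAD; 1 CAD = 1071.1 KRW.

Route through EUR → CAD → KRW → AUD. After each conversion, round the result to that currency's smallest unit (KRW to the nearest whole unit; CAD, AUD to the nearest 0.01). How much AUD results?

EUR 73,700.00 × 1.3732 = CAD 101,204.84
CAD 101,204.84 × 1071.1 = KRW 108,400,504
KRW 108,400,504 ÷ 861.19 = AUD 125,872.92

AUD 125,872.92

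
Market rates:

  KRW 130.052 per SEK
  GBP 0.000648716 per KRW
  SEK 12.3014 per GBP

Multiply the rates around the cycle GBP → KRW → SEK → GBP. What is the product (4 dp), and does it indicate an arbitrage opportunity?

Around GBP → KRW → SEK → GBP: 1 ÷ 0.000648716 ÷ 130.052 ÷ 12.3014 = 0.963549
Product < 1; profitable direction is GBP → SEK → KRW → GBP.

0.9635 (arbitrage exists)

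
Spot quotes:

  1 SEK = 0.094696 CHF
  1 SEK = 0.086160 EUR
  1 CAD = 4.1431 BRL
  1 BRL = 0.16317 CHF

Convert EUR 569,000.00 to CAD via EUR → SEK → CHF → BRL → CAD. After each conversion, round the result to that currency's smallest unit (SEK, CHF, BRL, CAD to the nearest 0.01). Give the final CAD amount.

EUR 569,000.00 ÷ 0.086160 = SEK 6,603,992.57
SEK 6,603,992.57 × 0.094696 = CHF 625,371.68
CHF 625,371.68 ÷ 0.16317 = BRL 3,832,638.84
BRL 3,832,638.84 ÷ 4.1431 = CAD 925,065.49

CAD 925,065.49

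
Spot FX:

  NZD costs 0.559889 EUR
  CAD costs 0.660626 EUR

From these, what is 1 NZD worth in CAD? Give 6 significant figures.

1 NZD × 0.559889 = 0.559889 EUR
0.559889 EUR ÷ 0.660626 = 0.847513 CAD

NZD/CAD = 0.847513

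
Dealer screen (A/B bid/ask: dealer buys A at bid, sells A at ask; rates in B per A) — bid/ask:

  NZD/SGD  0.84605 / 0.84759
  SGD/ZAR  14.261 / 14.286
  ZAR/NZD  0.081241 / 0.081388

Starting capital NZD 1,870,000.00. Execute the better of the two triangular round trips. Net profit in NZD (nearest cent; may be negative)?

Best loop NZD → ZAR → SGD → NZD:
NZD 1,870,000.00 ÷ 0.081388 (buy ZAR at ask) = ZAR 22,976,360.15
ZAR 22,976,360.15 ÷ 14.286 (buy SGD at ask) = SGD 1,608,313.04
SGD 1,608,313.04 ÷ 0.84759 (buy NZD at ask) = NZD 1,897,513.00

Net profit: NZD 27,513.00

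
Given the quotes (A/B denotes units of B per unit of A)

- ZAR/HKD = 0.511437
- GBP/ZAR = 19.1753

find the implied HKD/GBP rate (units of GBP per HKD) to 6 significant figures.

1 HKD ÷ 0.511437 = 1.95528 ZAR
1.95528 ZAR ÷ 19.1753 = 0.101968 GBP

HKD/GBP = 0.101968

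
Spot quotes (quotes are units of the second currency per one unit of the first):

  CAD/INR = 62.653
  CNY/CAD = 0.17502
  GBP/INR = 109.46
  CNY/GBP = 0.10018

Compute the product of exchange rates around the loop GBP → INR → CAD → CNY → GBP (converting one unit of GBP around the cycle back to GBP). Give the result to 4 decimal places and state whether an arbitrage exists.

Around GBP → INR → CAD → CNY → GBP: 1 × 109.46 ÷ 62.653 ÷ 0.17502 × 0.10018 = 1.000016
Product ≈ 1 (deviation 0.002%, within rounding noise).

1.0000 (no arbitrage)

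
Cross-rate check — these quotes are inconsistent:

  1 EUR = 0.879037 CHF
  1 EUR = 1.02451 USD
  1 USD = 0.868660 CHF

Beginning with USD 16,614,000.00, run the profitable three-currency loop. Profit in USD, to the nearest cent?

Profitable loop is USD → CHF → EUR → USD:
USD 16,614,000.00 × 0.868660 = CHF 14,431,917.24
CHF 14,431,917.24 ÷ 0.879037 = EUR 16,417,872.33
EUR 16,417,872.33 × 1.02451 = USD 16,820,274.38
Profit = USD 16,820,274.38 − USD 16,614,000.00

Profit: USD 206,274.38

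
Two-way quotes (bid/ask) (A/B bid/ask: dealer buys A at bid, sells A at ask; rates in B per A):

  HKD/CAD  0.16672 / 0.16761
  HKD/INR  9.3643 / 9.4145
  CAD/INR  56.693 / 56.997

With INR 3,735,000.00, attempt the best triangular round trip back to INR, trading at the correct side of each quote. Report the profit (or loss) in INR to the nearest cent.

Net profit: INR 14,820.57

Best loop INR → HKD → CAD → INR:
INR 3,735,000.00 ÷ 9.4145 (buy HKD at ask) = HKD 396,728.45
HKD 396,728.45 × 0.16672 (sell HKD at bid) = CAD 66,142.57
CAD 66,142.57 × 56.693 (sell CAD at bid) = INR 3,749,820.57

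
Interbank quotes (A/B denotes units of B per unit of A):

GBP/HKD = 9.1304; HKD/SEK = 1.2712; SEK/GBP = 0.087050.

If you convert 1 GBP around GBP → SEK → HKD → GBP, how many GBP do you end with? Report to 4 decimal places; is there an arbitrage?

0.9898 (arbitrage exists)

Around GBP → SEK → HKD → GBP: 1 ÷ 0.087050 ÷ 1.2712 ÷ 9.1304 = 0.989755
Product < 1; profitable direction is GBP → HKD → SEK → GBP.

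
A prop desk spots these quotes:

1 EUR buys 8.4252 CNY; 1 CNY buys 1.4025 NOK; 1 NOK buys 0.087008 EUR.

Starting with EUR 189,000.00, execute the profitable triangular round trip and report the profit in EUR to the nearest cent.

Profitable loop is EUR → CNY → NOK → EUR:
EUR 189,000.00 × 8.4252 = CNY 1,592,362.80
CNY 1,592,362.80 × 1.4025 = NOK 2,233,288.83
NOK 2,233,288.83 × 0.087008 = EUR 194,313.99
Profit = EUR 194,313.99 − EUR 189,000.00

Profit: EUR 5,313.99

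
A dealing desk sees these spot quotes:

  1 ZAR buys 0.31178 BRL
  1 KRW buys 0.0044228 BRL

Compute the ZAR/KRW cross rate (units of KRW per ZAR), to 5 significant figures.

ZAR/KRW = 70.494

1 ZAR × 0.31178 = 0.31178 BRL
0.31178 BRL ÷ 0.0044228 = 70.4938 KRW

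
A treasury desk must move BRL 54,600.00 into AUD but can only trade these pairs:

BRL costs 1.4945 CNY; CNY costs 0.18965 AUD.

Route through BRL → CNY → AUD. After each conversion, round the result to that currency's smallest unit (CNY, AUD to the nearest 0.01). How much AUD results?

BRL 54,600.00 × 1.4945 = CNY 81,599.70
CNY 81,599.70 × 0.18965 = AUD 15,475.38

AUD 15,475.38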